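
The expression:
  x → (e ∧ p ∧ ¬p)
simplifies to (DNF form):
¬x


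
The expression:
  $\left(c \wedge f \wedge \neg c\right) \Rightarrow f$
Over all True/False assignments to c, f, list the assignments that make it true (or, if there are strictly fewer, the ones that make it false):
is always true.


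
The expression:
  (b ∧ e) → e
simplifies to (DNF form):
True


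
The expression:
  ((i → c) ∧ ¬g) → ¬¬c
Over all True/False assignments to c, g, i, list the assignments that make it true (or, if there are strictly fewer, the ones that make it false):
is false only for:
  c=False, g=False, i=False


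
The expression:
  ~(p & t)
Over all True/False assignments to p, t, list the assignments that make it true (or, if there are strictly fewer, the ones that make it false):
is false only for:
  p=True, t=True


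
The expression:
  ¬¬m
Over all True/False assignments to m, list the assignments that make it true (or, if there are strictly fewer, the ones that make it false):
is true only for:
  m=True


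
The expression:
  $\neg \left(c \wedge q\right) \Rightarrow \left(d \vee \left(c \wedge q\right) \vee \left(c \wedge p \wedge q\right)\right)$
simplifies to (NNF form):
$d \vee \left(c \wedge q\right)$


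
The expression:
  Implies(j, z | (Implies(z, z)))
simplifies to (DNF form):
True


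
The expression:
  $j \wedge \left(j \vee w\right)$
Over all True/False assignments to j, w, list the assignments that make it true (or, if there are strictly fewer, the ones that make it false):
is true only for:
  j=True, w=False;
  j=True, w=True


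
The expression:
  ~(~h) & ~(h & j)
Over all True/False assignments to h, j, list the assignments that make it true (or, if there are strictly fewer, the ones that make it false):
is true only for:
  h=True, j=False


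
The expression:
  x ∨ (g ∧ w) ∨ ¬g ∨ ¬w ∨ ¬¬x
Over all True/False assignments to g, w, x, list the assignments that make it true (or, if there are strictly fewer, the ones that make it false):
is always true.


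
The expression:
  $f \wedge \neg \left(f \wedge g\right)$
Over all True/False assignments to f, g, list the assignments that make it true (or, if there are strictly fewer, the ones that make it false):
is true only for:
  f=True, g=False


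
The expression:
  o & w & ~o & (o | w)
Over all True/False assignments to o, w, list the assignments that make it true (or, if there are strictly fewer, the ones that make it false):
is never true.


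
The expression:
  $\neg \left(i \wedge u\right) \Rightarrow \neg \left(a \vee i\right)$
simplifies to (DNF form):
$\left(i \wedge u\right) \vee \left(\neg a \wedge \neg i\right)$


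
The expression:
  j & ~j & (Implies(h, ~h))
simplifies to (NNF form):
False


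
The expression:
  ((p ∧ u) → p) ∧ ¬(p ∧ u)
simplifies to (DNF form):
¬p ∨ ¬u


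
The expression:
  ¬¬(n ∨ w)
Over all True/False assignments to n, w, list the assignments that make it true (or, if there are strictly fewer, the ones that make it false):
is false only for:
  n=False, w=False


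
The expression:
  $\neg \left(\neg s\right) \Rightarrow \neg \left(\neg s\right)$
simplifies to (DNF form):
$\text{True}$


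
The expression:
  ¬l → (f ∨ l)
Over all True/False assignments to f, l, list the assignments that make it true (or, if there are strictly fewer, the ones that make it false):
is false only for:
  f=False, l=False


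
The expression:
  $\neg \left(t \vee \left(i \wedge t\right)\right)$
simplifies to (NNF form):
$\neg t$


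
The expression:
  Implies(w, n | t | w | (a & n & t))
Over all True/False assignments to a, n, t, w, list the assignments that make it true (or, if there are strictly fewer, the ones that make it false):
is always true.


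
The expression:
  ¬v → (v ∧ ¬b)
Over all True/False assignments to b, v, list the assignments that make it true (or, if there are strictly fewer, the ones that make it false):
is true only for:
  b=False, v=True;
  b=True, v=True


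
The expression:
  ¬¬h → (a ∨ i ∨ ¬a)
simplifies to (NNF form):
True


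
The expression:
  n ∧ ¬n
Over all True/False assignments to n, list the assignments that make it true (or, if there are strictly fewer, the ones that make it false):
is never true.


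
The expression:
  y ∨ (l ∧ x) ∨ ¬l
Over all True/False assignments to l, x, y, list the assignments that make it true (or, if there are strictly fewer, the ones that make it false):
is false only for:
  l=True, x=False, y=False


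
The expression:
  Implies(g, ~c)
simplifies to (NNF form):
~c | ~g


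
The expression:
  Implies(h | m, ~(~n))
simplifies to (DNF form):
n | (~h & ~m)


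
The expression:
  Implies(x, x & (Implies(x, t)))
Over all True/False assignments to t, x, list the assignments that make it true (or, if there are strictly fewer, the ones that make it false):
is false only for:
  t=False, x=True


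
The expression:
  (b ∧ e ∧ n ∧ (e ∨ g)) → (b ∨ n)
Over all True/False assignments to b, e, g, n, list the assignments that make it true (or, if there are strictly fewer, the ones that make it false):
is always true.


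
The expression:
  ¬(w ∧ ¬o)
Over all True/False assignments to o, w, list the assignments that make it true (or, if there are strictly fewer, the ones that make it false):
is false only for:
  o=False, w=True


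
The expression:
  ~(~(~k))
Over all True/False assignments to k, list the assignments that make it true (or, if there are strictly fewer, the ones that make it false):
is true only for:
  k=False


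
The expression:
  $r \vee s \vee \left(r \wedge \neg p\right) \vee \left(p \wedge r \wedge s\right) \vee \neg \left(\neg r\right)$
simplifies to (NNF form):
$r \vee s$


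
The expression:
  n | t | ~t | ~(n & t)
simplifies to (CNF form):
True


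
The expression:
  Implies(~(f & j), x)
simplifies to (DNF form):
x | (f & j)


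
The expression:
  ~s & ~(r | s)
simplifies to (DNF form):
~r & ~s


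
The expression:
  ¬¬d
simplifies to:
d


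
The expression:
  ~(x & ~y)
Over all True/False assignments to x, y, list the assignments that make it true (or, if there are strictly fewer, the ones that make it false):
is false only for:
  x=True, y=False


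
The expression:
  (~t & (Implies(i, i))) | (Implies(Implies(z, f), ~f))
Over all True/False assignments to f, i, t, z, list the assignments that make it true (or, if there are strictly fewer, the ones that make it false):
is false only for:
  f=True, i=False, t=True, z=False;
  f=True, i=False, t=True, z=True;
  f=True, i=True, t=True, z=False;
  f=True, i=True, t=True, z=True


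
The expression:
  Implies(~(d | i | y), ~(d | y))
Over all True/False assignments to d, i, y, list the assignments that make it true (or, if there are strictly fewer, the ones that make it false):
is always true.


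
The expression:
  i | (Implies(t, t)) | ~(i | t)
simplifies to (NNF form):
True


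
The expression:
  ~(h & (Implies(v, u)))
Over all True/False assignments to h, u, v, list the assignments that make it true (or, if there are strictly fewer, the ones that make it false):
is false only for:
  h=True, u=False, v=False;
  h=True, u=True, v=False;
  h=True, u=True, v=True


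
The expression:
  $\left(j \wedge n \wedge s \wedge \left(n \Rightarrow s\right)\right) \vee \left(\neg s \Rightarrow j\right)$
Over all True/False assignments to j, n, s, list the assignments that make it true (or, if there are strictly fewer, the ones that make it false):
is false only for:
  j=False, n=False, s=False;
  j=False, n=True, s=False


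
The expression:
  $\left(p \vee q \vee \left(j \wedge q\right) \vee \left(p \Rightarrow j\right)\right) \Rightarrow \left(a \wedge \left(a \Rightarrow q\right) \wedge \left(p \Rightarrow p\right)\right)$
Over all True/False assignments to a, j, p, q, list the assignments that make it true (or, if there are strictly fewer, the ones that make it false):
is true only for:
  a=True, j=False, p=False, q=True;
  a=True, j=False, p=True, q=True;
  a=True, j=True, p=False, q=True;
  a=True, j=True, p=True, q=True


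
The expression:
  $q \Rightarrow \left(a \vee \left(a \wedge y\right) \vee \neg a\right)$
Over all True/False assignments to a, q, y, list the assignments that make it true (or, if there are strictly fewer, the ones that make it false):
is always true.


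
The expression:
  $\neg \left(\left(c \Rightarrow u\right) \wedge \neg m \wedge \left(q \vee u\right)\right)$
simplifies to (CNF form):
$\left(m \vee \neg u\right) \wedge \left(c \vee m \vee \neg q\right)$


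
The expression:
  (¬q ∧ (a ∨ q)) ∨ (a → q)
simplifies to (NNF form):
True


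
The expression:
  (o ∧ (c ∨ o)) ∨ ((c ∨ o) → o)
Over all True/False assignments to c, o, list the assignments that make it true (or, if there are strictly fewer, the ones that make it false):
is false only for:
  c=True, o=False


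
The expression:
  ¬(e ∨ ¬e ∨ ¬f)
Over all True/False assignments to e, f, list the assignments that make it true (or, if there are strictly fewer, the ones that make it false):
is never true.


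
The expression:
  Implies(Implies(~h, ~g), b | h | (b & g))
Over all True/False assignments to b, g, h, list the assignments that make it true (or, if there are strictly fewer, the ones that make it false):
is false only for:
  b=False, g=False, h=False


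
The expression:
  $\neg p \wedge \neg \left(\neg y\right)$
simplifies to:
$y \wedge \neg p$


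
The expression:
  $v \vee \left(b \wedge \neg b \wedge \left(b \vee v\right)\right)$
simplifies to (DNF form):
$v$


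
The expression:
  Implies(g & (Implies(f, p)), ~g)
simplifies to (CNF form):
(f | ~g) & (~g | ~p)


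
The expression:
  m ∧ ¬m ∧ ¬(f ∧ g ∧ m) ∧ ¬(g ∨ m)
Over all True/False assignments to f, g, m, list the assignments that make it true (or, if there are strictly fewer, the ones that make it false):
is never true.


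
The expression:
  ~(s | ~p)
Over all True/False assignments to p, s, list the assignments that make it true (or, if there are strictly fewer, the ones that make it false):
is true only for:
  p=True, s=False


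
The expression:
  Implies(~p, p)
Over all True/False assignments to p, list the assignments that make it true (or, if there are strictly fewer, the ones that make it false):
is true only for:
  p=True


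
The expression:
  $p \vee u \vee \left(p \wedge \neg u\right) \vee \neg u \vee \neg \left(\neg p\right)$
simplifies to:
$\text{True}$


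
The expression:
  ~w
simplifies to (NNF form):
~w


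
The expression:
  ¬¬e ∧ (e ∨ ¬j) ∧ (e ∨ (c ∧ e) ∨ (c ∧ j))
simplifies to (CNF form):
e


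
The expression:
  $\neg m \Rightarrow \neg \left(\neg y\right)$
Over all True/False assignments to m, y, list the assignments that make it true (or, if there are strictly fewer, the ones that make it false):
is false only for:
  m=False, y=False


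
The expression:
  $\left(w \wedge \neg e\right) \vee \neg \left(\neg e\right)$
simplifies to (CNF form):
$e \vee w$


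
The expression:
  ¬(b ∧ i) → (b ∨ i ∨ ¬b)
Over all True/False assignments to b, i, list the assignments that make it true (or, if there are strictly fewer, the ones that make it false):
is always true.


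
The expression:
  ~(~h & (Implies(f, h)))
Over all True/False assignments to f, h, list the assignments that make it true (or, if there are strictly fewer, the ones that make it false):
is false only for:
  f=False, h=False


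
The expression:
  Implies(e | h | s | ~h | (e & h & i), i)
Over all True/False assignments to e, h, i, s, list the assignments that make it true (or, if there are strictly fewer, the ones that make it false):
is true only for:
  e=False, h=False, i=True, s=False;
  e=False, h=False, i=True, s=True;
  e=False, h=True, i=True, s=False;
  e=False, h=True, i=True, s=True;
  e=True, h=False, i=True, s=False;
  e=True, h=False, i=True, s=True;
  e=True, h=True, i=True, s=False;
  e=True, h=True, i=True, s=True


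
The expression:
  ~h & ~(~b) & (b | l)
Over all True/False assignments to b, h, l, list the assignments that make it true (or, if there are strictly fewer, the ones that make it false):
is true only for:
  b=True, h=False, l=False;
  b=True, h=False, l=True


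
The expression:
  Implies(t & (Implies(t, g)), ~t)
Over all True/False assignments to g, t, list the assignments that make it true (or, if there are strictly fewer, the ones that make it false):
is false only for:
  g=True, t=True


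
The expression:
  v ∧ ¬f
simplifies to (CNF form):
v ∧ ¬f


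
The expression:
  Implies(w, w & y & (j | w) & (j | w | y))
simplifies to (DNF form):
y | ~w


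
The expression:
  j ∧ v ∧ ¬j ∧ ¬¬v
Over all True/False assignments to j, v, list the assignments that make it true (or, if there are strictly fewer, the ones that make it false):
is never true.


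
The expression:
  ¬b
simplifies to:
¬b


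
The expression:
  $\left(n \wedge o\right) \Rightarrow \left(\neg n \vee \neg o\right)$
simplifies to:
$\neg n \vee \neg o$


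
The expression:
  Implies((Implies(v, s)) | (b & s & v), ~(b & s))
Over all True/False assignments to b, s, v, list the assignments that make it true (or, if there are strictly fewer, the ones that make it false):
is false only for:
  b=True, s=True, v=False;
  b=True, s=True, v=True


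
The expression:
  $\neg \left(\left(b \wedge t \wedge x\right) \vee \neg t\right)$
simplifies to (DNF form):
$\left(t \wedge \neg b\right) \vee \left(t \wedge \neg x\right)$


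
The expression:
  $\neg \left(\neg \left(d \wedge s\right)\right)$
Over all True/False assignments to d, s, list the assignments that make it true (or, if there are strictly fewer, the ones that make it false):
is true only for:
  d=True, s=True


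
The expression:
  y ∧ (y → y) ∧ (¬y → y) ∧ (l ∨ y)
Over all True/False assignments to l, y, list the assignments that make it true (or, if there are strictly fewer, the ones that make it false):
is true only for:
  l=False, y=True;
  l=True, y=True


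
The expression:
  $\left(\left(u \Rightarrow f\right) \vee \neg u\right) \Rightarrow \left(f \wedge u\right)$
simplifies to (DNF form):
$u$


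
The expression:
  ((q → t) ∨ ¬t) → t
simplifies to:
t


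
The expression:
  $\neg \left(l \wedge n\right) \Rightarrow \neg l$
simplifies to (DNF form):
$n \vee \neg l$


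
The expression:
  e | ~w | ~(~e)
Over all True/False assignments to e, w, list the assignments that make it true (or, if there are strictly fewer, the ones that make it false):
is false only for:
  e=False, w=True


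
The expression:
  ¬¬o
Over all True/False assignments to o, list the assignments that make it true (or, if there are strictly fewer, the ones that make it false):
is true only for:
  o=True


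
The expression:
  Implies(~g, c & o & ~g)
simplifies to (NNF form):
g | (c & o)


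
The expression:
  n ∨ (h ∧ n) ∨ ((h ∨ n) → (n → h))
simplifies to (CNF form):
True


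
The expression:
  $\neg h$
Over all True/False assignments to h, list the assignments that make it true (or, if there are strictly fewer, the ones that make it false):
is true only for:
  h=False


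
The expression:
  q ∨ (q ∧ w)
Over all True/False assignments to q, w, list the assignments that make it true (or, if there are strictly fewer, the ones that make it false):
is true only for:
  q=True, w=False;
  q=True, w=True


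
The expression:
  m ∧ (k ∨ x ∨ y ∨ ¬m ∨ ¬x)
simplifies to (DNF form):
m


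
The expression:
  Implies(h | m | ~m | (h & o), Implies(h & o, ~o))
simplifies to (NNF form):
~h | ~o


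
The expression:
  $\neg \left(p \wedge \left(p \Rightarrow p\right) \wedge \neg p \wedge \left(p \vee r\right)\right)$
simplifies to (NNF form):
$\text{True}$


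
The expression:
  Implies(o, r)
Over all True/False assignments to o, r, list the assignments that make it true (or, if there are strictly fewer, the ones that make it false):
is false only for:
  o=True, r=False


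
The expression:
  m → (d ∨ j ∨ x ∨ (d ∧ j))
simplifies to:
d ∨ j ∨ x ∨ ¬m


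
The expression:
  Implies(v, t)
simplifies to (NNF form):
t | ~v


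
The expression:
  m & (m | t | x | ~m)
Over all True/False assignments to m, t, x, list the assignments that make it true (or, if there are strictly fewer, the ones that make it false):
is true only for:
  m=True, t=False, x=False;
  m=True, t=False, x=True;
  m=True, t=True, x=False;
  m=True, t=True, x=True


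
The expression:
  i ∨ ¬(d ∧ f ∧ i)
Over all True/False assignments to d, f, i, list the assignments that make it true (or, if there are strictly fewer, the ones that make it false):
is always true.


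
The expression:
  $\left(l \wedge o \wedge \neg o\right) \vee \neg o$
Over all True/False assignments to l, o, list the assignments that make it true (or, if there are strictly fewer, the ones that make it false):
is true only for:
  l=False, o=False;
  l=True, o=False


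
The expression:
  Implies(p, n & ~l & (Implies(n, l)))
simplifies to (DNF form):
~p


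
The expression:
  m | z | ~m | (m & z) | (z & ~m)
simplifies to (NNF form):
True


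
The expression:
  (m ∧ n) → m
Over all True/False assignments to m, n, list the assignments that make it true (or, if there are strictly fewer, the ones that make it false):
is always true.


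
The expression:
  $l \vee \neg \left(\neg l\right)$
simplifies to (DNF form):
$l$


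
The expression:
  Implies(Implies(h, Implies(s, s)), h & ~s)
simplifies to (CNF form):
h & ~s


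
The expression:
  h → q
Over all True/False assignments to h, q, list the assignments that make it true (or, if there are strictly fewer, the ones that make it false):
is false only for:
  h=True, q=False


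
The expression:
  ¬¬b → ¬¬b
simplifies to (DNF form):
True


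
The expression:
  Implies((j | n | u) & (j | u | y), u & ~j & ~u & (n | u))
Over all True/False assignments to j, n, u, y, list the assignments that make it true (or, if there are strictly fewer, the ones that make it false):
is true only for:
  j=False, n=False, u=False, y=False;
  j=False, n=False, u=False, y=True;
  j=False, n=True, u=False, y=False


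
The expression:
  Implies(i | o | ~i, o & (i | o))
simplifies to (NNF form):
o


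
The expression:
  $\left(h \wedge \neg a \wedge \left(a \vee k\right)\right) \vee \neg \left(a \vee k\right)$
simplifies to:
$\neg a \wedge \left(h \vee \neg k\right)$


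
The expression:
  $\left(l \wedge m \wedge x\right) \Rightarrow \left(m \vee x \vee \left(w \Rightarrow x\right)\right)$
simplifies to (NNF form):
$\text{True}$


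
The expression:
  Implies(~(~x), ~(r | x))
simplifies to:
~x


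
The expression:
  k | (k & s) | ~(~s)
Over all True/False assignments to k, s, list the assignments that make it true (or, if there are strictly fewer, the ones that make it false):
is false only for:
  k=False, s=False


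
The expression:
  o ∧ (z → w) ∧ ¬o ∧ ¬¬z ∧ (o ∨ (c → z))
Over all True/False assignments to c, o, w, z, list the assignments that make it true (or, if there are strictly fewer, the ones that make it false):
is never true.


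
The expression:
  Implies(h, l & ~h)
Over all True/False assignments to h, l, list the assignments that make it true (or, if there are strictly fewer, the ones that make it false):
is true only for:
  h=False, l=False;
  h=False, l=True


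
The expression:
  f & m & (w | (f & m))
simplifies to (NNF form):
f & m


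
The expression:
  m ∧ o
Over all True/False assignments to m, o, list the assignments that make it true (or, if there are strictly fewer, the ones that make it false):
is true only for:
  m=True, o=True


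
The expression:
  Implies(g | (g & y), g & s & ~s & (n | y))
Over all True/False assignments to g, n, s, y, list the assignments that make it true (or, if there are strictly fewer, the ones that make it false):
is true only for:
  g=False, n=False, s=False, y=False;
  g=False, n=False, s=False, y=True;
  g=False, n=False, s=True, y=False;
  g=False, n=False, s=True, y=True;
  g=False, n=True, s=False, y=False;
  g=False, n=True, s=False, y=True;
  g=False, n=True, s=True, y=False;
  g=False, n=True, s=True, y=True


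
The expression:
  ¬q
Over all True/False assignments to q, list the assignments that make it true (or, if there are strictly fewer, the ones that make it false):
is true only for:
  q=False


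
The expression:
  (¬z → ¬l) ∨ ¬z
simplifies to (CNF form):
True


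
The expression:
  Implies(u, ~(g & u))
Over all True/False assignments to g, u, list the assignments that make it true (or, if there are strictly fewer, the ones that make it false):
is false only for:
  g=True, u=True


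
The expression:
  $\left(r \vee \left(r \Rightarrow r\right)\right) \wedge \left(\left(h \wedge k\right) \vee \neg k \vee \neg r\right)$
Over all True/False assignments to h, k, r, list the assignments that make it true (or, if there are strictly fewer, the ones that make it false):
is false only for:
  h=False, k=True, r=True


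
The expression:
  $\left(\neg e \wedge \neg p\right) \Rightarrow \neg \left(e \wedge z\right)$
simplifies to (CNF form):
$\text{True}$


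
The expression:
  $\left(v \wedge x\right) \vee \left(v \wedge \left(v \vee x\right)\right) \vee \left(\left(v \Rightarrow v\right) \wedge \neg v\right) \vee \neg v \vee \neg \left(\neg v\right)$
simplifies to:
$\text{True}$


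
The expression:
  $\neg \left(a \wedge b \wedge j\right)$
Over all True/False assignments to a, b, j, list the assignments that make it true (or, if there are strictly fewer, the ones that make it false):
is false only for:
  a=True, b=True, j=True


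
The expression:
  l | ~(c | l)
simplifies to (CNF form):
l | ~c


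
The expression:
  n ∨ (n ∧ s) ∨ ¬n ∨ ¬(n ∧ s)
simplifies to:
True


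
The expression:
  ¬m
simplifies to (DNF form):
¬m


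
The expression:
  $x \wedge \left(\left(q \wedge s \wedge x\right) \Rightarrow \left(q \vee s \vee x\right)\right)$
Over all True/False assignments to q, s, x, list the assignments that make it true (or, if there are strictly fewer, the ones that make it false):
is true only for:
  q=False, s=False, x=True;
  q=False, s=True, x=True;
  q=True, s=False, x=True;
  q=True, s=True, x=True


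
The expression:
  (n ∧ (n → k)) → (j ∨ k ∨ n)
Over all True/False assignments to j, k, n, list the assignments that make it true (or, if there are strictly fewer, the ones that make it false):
is always true.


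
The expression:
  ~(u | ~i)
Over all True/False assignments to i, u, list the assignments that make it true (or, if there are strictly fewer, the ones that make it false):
is true only for:
  i=True, u=False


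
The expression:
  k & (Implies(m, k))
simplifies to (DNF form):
k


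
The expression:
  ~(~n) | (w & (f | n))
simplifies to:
n | (f & w)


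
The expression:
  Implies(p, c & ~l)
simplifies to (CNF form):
(c | ~p) & (~l | ~p)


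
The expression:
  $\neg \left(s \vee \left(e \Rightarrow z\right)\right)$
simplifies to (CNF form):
$e \wedge \neg s \wedge \neg z$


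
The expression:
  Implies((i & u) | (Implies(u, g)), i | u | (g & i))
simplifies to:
i | u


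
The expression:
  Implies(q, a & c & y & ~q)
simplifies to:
~q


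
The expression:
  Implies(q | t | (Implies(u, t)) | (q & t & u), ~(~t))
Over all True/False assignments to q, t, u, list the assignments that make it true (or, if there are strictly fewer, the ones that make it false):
is false only for:
  q=False, t=False, u=False;
  q=True, t=False, u=False;
  q=True, t=False, u=True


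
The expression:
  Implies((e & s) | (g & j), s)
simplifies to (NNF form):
s | ~g | ~j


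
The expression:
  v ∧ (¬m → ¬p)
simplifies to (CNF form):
v ∧ (m ∨ ¬p)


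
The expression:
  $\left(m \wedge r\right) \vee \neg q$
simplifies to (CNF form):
$\left(m \vee \neg q\right) \wedge \left(r \vee \neg q\right)$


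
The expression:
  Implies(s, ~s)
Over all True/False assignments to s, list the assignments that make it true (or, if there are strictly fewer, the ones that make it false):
is true only for:
  s=False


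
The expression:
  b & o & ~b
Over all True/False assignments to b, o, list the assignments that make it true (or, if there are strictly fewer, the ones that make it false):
is never true.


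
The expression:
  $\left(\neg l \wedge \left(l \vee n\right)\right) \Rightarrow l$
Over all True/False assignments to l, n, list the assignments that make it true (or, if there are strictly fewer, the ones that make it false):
is false only for:
  l=False, n=True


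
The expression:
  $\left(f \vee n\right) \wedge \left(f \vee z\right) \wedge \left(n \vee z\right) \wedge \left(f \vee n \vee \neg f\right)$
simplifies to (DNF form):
$\left(f \wedge n\right) \vee \left(f \wedge z\right) \vee \left(n \wedge z\right)$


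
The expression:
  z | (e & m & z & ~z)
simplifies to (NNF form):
z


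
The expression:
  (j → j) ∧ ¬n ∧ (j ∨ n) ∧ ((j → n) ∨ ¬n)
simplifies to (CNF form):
j ∧ ¬n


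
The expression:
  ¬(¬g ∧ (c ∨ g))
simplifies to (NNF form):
g ∨ ¬c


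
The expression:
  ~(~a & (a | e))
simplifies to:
a | ~e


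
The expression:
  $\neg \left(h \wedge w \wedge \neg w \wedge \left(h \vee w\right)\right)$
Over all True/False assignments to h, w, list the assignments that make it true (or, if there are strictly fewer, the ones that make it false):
is always true.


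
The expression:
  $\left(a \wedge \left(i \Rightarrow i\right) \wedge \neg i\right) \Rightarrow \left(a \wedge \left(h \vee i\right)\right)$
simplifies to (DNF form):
$h \vee i \vee \neg a$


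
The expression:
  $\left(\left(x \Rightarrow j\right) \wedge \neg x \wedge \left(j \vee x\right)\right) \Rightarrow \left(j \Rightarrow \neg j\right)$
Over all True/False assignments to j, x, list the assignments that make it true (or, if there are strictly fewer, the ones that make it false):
is false only for:
  j=True, x=False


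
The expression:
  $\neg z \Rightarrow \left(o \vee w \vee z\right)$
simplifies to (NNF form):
$o \vee w \vee z$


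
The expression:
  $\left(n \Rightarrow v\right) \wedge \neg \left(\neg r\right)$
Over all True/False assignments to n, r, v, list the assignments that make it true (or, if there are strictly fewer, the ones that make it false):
is true only for:
  n=False, r=True, v=False;
  n=False, r=True, v=True;
  n=True, r=True, v=True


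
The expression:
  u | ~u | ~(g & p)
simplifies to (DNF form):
True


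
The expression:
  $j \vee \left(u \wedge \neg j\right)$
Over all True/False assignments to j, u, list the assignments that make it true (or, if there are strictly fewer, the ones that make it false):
is false only for:
  j=False, u=False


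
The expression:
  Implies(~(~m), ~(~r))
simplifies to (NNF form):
r | ~m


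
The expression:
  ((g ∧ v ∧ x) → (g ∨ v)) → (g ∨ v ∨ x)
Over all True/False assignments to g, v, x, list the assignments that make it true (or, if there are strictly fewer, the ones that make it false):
is false only for:
  g=False, v=False, x=False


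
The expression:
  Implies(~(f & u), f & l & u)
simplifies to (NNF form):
f & u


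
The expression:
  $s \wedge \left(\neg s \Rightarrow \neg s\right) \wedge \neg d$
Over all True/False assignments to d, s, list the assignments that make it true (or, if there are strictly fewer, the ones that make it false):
is true only for:
  d=False, s=True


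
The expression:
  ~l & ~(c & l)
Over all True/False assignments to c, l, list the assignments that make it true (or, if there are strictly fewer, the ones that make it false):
is true only for:
  c=False, l=False;
  c=True, l=False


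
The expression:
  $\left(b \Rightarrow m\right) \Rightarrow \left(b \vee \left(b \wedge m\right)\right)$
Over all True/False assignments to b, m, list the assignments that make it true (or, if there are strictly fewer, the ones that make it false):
is true only for:
  b=True, m=False;
  b=True, m=True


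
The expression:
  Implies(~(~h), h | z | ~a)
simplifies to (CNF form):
True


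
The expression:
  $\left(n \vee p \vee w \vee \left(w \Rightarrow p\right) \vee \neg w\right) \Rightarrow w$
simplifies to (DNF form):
$w$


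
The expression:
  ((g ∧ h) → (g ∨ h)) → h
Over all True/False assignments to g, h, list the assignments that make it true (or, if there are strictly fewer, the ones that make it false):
is true only for:
  g=False, h=True;
  g=True, h=True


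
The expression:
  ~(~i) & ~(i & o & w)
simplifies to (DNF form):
(i & ~o) | (i & ~w)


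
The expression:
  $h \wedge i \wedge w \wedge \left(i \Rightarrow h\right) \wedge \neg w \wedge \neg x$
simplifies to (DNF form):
$\text{False}$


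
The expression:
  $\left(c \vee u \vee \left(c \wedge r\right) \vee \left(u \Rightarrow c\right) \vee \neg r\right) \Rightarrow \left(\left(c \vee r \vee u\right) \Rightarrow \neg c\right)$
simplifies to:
$\neg c$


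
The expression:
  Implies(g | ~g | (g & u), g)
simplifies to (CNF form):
g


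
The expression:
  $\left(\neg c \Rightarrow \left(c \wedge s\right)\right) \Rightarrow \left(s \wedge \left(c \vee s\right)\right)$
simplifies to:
$s \vee \neg c$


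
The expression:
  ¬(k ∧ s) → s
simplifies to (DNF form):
s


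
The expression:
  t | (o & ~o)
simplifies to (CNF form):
t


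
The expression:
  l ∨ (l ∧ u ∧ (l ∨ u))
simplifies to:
l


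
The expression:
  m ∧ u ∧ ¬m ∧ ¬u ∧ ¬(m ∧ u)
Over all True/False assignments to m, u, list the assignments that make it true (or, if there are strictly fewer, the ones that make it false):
is never true.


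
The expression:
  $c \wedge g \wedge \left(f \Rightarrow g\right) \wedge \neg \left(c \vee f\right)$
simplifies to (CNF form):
$\text{False}$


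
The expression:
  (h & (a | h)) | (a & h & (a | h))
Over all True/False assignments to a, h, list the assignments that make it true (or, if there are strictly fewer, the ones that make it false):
is true only for:
  a=False, h=True;
  a=True, h=True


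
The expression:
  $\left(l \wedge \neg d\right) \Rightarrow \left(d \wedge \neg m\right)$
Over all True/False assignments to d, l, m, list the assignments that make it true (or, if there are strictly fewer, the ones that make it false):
is false only for:
  d=False, l=True, m=False;
  d=False, l=True, m=True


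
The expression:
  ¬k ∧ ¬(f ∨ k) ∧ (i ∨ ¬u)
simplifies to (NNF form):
¬f ∧ ¬k ∧ (i ∨ ¬u)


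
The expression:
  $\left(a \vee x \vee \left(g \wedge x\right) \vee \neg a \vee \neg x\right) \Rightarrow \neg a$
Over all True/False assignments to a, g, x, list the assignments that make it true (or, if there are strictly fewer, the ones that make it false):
is true only for:
  a=False, g=False, x=False;
  a=False, g=False, x=True;
  a=False, g=True, x=False;
  a=False, g=True, x=True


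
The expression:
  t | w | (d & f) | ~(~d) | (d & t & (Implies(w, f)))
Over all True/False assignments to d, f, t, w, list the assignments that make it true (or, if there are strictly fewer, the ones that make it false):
is false only for:
  d=False, f=False, t=False, w=False;
  d=False, f=True, t=False, w=False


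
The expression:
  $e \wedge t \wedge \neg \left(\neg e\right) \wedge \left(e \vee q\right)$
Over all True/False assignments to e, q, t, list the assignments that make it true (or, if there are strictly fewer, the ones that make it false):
is true only for:
  e=True, q=False, t=True;
  e=True, q=True, t=True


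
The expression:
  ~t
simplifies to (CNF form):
~t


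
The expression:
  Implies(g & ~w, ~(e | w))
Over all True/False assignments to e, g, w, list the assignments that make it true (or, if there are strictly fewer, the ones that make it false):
is false only for:
  e=True, g=True, w=False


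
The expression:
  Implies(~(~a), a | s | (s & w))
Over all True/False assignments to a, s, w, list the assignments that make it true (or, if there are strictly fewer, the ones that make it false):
is always true.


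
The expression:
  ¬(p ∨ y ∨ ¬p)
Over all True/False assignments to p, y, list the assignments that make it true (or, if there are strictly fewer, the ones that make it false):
is never true.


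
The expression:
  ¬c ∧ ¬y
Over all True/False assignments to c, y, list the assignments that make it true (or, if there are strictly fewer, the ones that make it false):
is true only for:
  c=False, y=False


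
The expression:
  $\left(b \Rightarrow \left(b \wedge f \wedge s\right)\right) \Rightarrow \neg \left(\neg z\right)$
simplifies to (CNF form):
$\left(b \vee z\right) \wedge \left(z \vee \neg f \vee \neg s\right)$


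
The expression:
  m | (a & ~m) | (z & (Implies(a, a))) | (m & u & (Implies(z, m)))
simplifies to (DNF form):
a | m | z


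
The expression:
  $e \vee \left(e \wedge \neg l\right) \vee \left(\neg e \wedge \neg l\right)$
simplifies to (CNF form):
$e \vee \neg l$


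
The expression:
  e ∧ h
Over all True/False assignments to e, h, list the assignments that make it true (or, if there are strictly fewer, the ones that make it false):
is true only for:
  e=True, h=True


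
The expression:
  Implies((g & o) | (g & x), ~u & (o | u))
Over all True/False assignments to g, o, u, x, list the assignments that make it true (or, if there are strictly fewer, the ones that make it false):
is false only for:
  g=True, o=False, u=False, x=True;
  g=True, o=False, u=True, x=True;
  g=True, o=True, u=True, x=False;
  g=True, o=True, u=True, x=True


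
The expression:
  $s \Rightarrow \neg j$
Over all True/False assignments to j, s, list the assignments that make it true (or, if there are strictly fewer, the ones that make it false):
is false only for:
  j=True, s=True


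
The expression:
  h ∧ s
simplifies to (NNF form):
h ∧ s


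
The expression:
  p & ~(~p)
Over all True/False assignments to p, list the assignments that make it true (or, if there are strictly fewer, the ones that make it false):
is true only for:
  p=True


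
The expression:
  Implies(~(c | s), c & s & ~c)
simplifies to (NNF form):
c | s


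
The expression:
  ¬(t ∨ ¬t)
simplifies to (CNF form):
False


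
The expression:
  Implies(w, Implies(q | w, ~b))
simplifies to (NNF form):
~b | ~w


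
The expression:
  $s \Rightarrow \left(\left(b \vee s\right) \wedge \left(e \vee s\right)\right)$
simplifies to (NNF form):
$\text{True}$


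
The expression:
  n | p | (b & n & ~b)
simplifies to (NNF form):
n | p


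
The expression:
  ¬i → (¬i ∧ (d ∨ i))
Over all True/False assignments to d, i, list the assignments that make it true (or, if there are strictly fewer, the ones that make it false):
is false only for:
  d=False, i=False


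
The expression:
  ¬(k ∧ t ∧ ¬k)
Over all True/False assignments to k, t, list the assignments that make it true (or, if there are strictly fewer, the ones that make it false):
is always true.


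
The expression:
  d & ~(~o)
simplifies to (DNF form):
d & o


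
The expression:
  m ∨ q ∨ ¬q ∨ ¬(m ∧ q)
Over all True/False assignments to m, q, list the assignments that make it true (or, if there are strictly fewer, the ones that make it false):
is always true.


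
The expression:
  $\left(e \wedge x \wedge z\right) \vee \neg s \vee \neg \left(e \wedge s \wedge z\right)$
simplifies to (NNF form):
$x \vee \neg e \vee \neg s \vee \neg z$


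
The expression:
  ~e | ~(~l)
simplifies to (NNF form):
l | ~e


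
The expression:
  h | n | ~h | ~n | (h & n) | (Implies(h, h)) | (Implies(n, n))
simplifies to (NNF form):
True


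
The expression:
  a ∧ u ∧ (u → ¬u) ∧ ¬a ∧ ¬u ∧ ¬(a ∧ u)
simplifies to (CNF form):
False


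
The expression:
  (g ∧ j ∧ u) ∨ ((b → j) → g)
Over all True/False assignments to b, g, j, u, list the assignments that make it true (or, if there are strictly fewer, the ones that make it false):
is false only for:
  b=False, g=False, j=False, u=False;
  b=False, g=False, j=False, u=True;
  b=False, g=False, j=True, u=False;
  b=False, g=False, j=True, u=True;
  b=True, g=False, j=True, u=False;
  b=True, g=False, j=True, u=True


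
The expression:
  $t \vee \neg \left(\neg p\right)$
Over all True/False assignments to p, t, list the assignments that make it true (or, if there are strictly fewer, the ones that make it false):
is false only for:
  p=False, t=False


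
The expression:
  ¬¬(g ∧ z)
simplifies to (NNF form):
g ∧ z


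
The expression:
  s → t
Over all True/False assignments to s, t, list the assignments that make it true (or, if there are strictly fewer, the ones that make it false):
is false only for:
  s=True, t=False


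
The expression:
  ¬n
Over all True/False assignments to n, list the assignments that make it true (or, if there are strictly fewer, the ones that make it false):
is true only for:
  n=False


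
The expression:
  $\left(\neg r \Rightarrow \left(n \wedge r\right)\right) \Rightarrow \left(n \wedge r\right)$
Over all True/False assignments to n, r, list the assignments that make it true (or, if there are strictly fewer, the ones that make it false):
is false only for:
  n=False, r=True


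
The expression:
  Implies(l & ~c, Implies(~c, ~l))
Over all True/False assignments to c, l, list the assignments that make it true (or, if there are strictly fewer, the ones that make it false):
is false only for:
  c=False, l=True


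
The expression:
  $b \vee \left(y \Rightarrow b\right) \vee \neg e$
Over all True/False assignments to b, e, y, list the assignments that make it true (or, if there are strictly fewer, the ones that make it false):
is false only for:
  b=False, e=True, y=True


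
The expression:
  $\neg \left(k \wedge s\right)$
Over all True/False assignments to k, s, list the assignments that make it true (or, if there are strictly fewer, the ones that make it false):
is false only for:
  k=True, s=True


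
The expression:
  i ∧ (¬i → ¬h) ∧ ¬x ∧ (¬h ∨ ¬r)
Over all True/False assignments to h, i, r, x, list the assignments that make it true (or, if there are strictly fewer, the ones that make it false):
is true only for:
  h=False, i=True, r=False, x=False;
  h=False, i=True, r=True, x=False;
  h=True, i=True, r=False, x=False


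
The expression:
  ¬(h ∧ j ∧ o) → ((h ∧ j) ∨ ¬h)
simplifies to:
j ∨ ¬h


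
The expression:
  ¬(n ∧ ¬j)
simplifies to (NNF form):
j ∨ ¬n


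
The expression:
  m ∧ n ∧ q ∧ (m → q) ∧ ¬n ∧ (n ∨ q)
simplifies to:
False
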